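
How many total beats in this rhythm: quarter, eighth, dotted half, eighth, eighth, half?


Beat values:
  quarter = 1 beat
  eighth = 0.5 beats
  dotted half = 3 beats
  eighth = 0.5 beats
  eighth = 0.5 beats
  half = 2 beats
Sum = 1 + 0.5 + 3 + 0.5 + 0.5 + 2
= 7.5 beats


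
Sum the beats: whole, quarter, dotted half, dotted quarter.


Step by step:
Beat values:
  whole = 4 beats
  quarter = 1 beat
  dotted half = 3 beats
  dotted quarter = 1.5 beats
Sum = 4 + 1 + 3 + 1.5
= 9.5 beats


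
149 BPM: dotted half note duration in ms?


Let's work it out.
One quarter-note beat = 60000 / BPM = 60000 / 149 ms
Dotted half note = 3 × quarter note
Duration = 3 × 60000 / 149 = 180000 / 149
= 1208.1 ms


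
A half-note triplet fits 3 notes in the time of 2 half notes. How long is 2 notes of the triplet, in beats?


Solution.
Triplet: 3 notes occupy the space of 2 half notes
Space = 2 × 2 = 4 beats
Each triplet note = 4 / 3 = 4/3 beats
2 notes = 2 × 4/3 = 8/3
= 8/3 beats


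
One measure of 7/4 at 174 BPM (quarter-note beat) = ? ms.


Reasoning:
Quarter-note beat duration = 60000 / 174 ms
Beats per measure (7/4) = 7
One measure = 7 × 60000 / 174 = 420000 / 174 ms
= 2413.8 ms


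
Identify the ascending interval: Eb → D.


Reasoning:
Letter names: E → D spans 7 letter names → a 7th
Semitones: Eb → D = 11 half-steps
A 7th of 11 semitones is a major 7th
= major 7th


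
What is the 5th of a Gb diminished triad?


Reasoning:
Diminished triad = root + minor 3rd (3 semitones) + diminished 5th (6 semitones)
A triad on Gb stacks thirds, so the chord tones use letter names G-B-D
Root: Gb
Minor 3rd above Gb: Bbb
Diminished 5th above Gb: Dbb
The 5th = Dbb


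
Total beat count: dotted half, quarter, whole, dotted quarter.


Beat values:
  dotted half = 3 beats
  quarter = 1 beat
  whole = 4 beats
  dotted quarter = 1.5 beats
Sum = 3 + 1 + 4 + 1.5
= 9.5 beats


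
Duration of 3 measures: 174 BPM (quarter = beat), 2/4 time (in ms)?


Let's work it out.
Quarter-note beat duration = 60000 / 174 ms
Beats per measure (2/4) = 2
One measure = 2 × 60000 / 174 = 120000 / 174 ms
3 measures = 3 × 120000 / 174 = 360000 / 174
= 2069.0 ms


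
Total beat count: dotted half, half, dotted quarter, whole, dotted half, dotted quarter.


Beat values:
  dotted half = 3 beats
  half = 2 beats
  dotted quarter = 1.5 beats
  whole = 4 beats
  dotted half = 3 beats
  dotted quarter = 1.5 beats
Sum = 3 + 2 + 1.5 + 4 + 3 + 1.5
= 15 beats


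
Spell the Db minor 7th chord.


Working:
Minor 7th chord = root + minor 3rd + perfect 5th + minor 7th
Seventh chords stack in thirds, so the letter names are D-F-A-C
Root: Db
Minor 3rd above Db: Fb
Perfect 5th above Db: Ab
Minor 7th above Db: Cb
Chord = Db Fb Ab Cb


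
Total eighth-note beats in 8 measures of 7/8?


Time signature 7/8: the bottom number 8 means the eighth note gets one count
The top number 7 means 7 eighth-note beats per measure
Total = 7 × 8 measures
= 56 eighth-note beats


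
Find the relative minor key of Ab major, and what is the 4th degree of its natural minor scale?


The relative minor shares the major's key signature and starts on its 6th degree
6th degree = a major 6th above the tonic; a major 6th above Ab is F
→ relative minor of Ab major is F minor
F natural minor scale: F G Ab Bb C Db Eb
= F minor; 4th degree = Bb


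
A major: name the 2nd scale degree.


Working:
Major scale pattern: W-W-H-W-W-W-H (2-2-1-2-2-2-1 semitones)
Starting from A:
  A + 2 semitones → B
  B + 2 semitones → C#
  C# + 1 semitone → D
  D + 2 semitones → E
  E + 2 semitones → F#
  F# + 2 semitones → G#
  G# + 1 semitone → A
Scale: A B C# D E F# G#
Degree 2 = B


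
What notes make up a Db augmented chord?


Working:
Augmented triad = root + major 3rd (4 semitones) + augmented 5th (8 semitones)
A triad on Db stacks thirds, so the chord tones use letter names D-F-A
Root: Db
Major 3rd above Db: F
Augmented 5th above Db: A
Chord = Db F A


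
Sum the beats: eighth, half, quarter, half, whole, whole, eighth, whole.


Step by step:
Beat values:
  eighth = 0.5 beats
  half = 2 beats
  quarter = 1 beat
  half = 2 beats
  whole = 4 beats
  whole = 4 beats
  eighth = 0.5 beats
  whole = 4 beats
Sum = 0.5 + 2 + 1 + 2 + 4 + 4 + 0.5 + 4
= 18 beats


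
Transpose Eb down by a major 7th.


major 7th: 7 letter names, 11 semitones
Letter: E - 6 → F
Pitch: Eb - 11 semitones, spelled as an F → Fb
= Fb


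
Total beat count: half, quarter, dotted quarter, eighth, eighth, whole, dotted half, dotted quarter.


Let's work it out.
Beat values:
  half = 2 beats
  quarter = 1 beat
  dotted quarter = 1.5 beats
  eighth = 0.5 beats
  eighth = 0.5 beats
  whole = 4 beats
  dotted half = 3 beats
  dotted quarter = 1.5 beats
Sum = 2 + 1 + 1.5 + 0.5 + 0.5 + 4 + 3 + 1.5
= 14 beats


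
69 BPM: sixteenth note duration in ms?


One quarter-note beat = 60000 / BPM = 60000 / 69 ms
Sixteenth note = 1/4 × quarter note
Duration = 1/4 × 60000 / 69 = 15000 / 69
= 217.4 ms


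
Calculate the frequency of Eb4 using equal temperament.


Solution.
f = 440 × 2^(n/12) where n = semitones from A4
Eb4: -6 semitones from A4
f = 440 × 2^(-6/12)
f = 311.13 Hz


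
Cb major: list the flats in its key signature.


Solution.
Flat major keys: C(0), F(1), Bb(2), Eb(3), Ab(4), Db(5), Gb(6), Cb(7)
Cb major has 7 flats
Order of flats: Bb Eb Ab Db Gb Cb Fb → first 7: Bb, Eb, Ab, Db, Gb, Cb, Fb
= Bb, Eb, Ab, Db, Gb, Cb, Fb


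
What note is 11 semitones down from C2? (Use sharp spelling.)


Let's work it out.
C2: chromatic position 0 in octave 2 → absolute = 2×12 + 0 = 24
Transpose down 11: 24 - 11 = 13
13 = 1×12 + 1 → C# in octave 1
Result = C#1


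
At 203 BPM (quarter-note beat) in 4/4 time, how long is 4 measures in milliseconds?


Quarter-note beat duration = 60000 / 203 ms
Beats per measure (4/4) = 4
One measure = 4 × 60000 / 203 = 240000 / 203 ms
4 measures = 4 × 240000 / 203 = 960000 / 203
= 4729.1 ms


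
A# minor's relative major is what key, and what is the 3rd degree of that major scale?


Step by step:
The relative major shares the key signature and is a minor 3rd above the minor tonic
A minor 3rd above A# is C#
→ relative major of A# minor is C# major
C# major scale: C# D# E# F# G# A# B#
= C# major; 3rd degree = E#


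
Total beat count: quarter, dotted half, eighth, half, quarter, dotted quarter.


Working:
Beat values:
  quarter = 1 beat
  dotted half = 3 beats
  eighth = 0.5 beats
  half = 2 beats
  quarter = 1 beat
  dotted quarter = 1.5 beats
Sum = 1 + 3 + 0.5 + 2 + 1 + 1.5
= 9 beats


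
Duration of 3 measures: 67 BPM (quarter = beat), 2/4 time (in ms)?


Quarter-note beat duration = 60000 / 67 ms
Beats per measure (2/4) = 2
One measure = 2 × 60000 / 67 = 120000 / 67 ms
3 measures = 3 × 120000 / 67 = 360000 / 67
= 5373.1 ms


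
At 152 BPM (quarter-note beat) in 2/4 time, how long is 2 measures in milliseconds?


Let's work it out.
Quarter-note beat duration = 60000 / 152 ms
Beats per measure (2/4) = 2
One measure = 2 × 60000 / 152 = 120000 / 152 ms
2 measures = 2 × 120000 / 152 = 240000 / 152
= 1578.9 ms


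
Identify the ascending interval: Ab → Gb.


Working:
Letter names: A → G spans 7 letter names → a 7th
Semitones: Ab → Gb = 10 half-steps
A 7th of 10 semitones is a minor 7th
= minor 7th


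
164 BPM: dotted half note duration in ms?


Let's work it out.
One quarter-note beat = 60000 / BPM = 60000 / 164 ms
Dotted half note = 3 × quarter note
Duration = 3 × 60000 / 164 = 180000 / 164
= 1097.6 ms


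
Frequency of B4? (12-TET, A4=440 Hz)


Step by step:
f = 440 × 2^(n/12) where n = semitones from A4
B4: 2 semitones from A4
f = 440 × 2^(2/12)
f = 493.88 Hz


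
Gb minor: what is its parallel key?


Parallel keys share the same tonic but differ in mode
Gb minor → parallel is Gb major
= Gb major


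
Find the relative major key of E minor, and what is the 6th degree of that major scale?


Working:
The relative major shares the key signature and is a minor 3rd above the minor tonic
A minor 3rd above E is G
→ relative major of E minor is G major
G major scale: G A B C D E F#
= G major; 6th degree = E


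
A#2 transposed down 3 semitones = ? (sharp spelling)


Let's work it out.
A#2: chromatic position 10 in octave 2 → absolute = 2×12 + 10 = 34
Transpose down 3: 34 - 3 = 31
31 = 2×12 + 7 → G in octave 2
Result = G2


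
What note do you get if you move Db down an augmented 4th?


Solution.
augmented 4th: 4 letter names, 6 semitones
Letter: D - 3 → A
Pitch: Db - 6 semitones, spelled as an A → Abb
= Abb


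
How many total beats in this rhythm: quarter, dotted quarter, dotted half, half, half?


Let's work it out.
Beat values:
  quarter = 1 beat
  dotted quarter = 1.5 beats
  dotted half = 3 beats
  half = 2 beats
  half = 2 beats
Sum = 1 + 1.5 + 3 + 2 + 2
= 9.5 beats


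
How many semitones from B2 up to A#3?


Absolute semitone position = octave×12 + chromatic position
B2: 2×12 + 11 = 35
A#3: 3×12 + 10 = 46
Difference = 46 - 35 = 11
= 11 semitones


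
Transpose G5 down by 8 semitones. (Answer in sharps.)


Let's work it out.
G5: chromatic position 7 in octave 5 → absolute = 5×12 + 7 = 67
Transpose down 8: 67 - 8 = 59
59 = 4×12 + 11 → B in octave 4
Result = B4


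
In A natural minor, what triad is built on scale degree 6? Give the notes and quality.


Step by step:
A natural minor scale: A B C D E F G
Diatonic triad on degree 6 stacks scale notes 6, 1, 3: F A C
F→A = 4 semitones; F→C = 7 semitones → major triad
= F A C (major)


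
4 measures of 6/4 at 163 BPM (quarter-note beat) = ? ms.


Reasoning:
Quarter-note beat duration = 60000 / 163 ms
Beats per measure (6/4) = 6
One measure = 6 × 60000 / 163 = 360000 / 163 ms
4 measures = 4 × 360000 / 163 = 1440000 / 163
= 8834.4 ms


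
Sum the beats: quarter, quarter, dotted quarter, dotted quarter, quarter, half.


Step by step:
Beat values:
  quarter = 1 beat
  quarter = 1 beat
  dotted quarter = 1.5 beats
  dotted quarter = 1.5 beats
  quarter = 1 beat
  half = 2 beats
Sum = 1 + 1 + 1.5 + 1.5 + 1 + 2
= 8 beats


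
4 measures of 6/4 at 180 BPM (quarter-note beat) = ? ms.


Quarter-note beat duration = 60000 / 180 ms
Beats per measure (6/4) = 6
One measure = 6 × 60000 / 180 = 360000 / 180 ms
4 measures = 4 × 360000 / 180 = 1440000 / 180
= 8000.0 ms


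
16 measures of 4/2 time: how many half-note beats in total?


Step by step:
Time signature 4/2: the bottom number 2 means the half note gets one count
The top number 4 means 4 half-note beats per measure
Total = 4 × 16 measures
= 64 half-note beats


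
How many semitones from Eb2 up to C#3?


Reasoning:
Absolute semitone position = octave×12 + chromatic position
Eb2: 2×12 + 3 = 27
C#3: 3×12 + 1 = 37
Difference = 37 - 27 = 10
= 10 semitones


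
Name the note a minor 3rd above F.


Working:
A 3rd spans 3 letter names, so from F we land on A
A minor 3rd = 3 semitones above F
Spell A at that pitch: Ab
= Ab


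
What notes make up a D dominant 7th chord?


Let's work it out.
Dominant 7th chord = root + major 3rd + perfect 5th + minor 7th
Seventh chords stack in thirds, so the letter names are D-F-A-C
Root: D
Major 3rd above D: F#
Perfect 5th above D: A
Minor 7th above D: C
Chord = D F# A C


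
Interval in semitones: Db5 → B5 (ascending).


Step by step:
Absolute semitone position = octave×12 + chromatic position
Db5: 5×12 + 1 = 61
B5: 5×12 + 11 = 71
Difference = 71 - 61 = 10
= 10 semitones


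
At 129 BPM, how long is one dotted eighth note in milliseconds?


Reasoning:
One quarter-note beat = 60000 / BPM = 60000 / 129 ms
Dotted eighth note = 3/4 × quarter note
Duration = 3/4 × 60000 / 129 = 45000 / 129
= 348.8 ms


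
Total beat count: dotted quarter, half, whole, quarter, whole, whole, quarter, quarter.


Reasoning:
Beat values:
  dotted quarter = 1.5 beats
  half = 2 beats
  whole = 4 beats
  quarter = 1 beat
  whole = 4 beats
  whole = 4 beats
  quarter = 1 beat
  quarter = 1 beat
Sum = 1.5 + 2 + 4 + 1 + 4 + 4 + 1 + 1
= 18.5 beats


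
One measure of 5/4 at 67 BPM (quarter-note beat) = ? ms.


Reasoning:
Quarter-note beat duration = 60000 / 67 ms
Beats per measure (5/4) = 5
One measure = 5 × 60000 / 67 = 300000 / 67 ms
= 4477.6 ms


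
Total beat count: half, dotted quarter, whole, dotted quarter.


Let's work it out.
Beat values:
  half = 2 beats
  dotted quarter = 1.5 beats
  whole = 4 beats
  dotted quarter = 1.5 beats
Sum = 2 + 1.5 + 4 + 1.5
= 9 beats


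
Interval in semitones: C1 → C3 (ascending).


Absolute semitone position = octave×12 + chromatic position
C1: 1×12 + 0 = 12
C3: 3×12 + 0 = 36
Difference = 36 - 12 = 24
= 24 semitones


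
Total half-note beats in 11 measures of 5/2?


Time signature 5/2: the bottom number 2 means the half note gets one count
The top number 5 means 5 half-note beats per measure
Total = 5 × 11 measures
= 55 half-note beats


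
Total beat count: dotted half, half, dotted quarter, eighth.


Working:
Beat values:
  dotted half = 3 beats
  half = 2 beats
  dotted quarter = 1.5 beats
  eighth = 0.5 beats
Sum = 3 + 2 + 1.5 + 0.5
= 7 beats


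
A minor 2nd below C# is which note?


Reasoning:
A 2nd spans 2 letter names, so from C we land on B
A minor 2nd = 1 semitone below C#
Spell B at that pitch: B#
= B#


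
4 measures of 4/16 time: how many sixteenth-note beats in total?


Time signature 4/16: the bottom number 16 means the sixteenth note gets one count
The top number 4 means 4 sixteenth-note beats per measure
Total = 4 × 4 measures
= 16 sixteenth-note beats


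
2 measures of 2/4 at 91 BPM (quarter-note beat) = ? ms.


Working:
Quarter-note beat duration = 60000 / 91 ms
Beats per measure (2/4) = 2
One measure = 2 × 60000 / 91 = 120000 / 91 ms
2 measures = 2 × 120000 / 91 = 240000 / 91
= 2637.4 ms


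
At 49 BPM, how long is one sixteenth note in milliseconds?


One quarter-note beat = 60000 / BPM = 60000 / 49 ms
Sixteenth note = 1/4 × quarter note
Duration = 1/4 × 60000 / 49 = 15000 / 49
= 306.1 ms


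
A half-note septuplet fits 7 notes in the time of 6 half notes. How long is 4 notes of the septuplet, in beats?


Working:
Septuplet: 7 notes occupy the space of 6 half notes
Space = 6 × 2 = 12 beats
Each septuplet note = 12 / 7 = 12/7 beats
4 notes = 4 × 12/7 = 48/7
= 48/7 beats


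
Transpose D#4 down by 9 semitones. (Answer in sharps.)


Reasoning:
D#4: chromatic position 3 in octave 4 → absolute = 4×12 + 3 = 51
Transpose down 9: 51 - 9 = 42
42 = 3×12 + 6 → F# in octave 3
Result = F#3


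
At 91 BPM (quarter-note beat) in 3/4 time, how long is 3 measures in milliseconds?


Step by step:
Quarter-note beat duration = 60000 / 91 ms
Beats per measure (3/4) = 3
One measure = 3 × 60000 / 91 = 180000 / 91 ms
3 measures = 3 × 180000 / 91 = 540000 / 91
= 5934.1 ms


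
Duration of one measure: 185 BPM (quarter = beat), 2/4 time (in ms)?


Reasoning:
Quarter-note beat duration = 60000 / 185 ms
Beats per measure (2/4) = 2
One measure = 2 × 60000 / 185 = 120000 / 185 ms
= 648.6 ms


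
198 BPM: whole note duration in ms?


Reasoning:
One quarter-note beat = 60000 / BPM = 60000 / 198 ms
Whole note = 4 × quarter note
Duration = 4 × 60000 / 198 = 240000 / 198
= 1212.1 ms


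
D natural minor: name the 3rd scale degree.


Solution.
Natural minor scale pattern: W-H-W-W-H-W-W (2-1-2-2-1-2-2 semitones)
Starting from D:
  D + 2 semitones → E
  E + 1 semitone → F
  F + 2 semitones → G
  G + 2 semitones → A
  A + 1 semitone → Bb
  Bb + 2 semitones → C
  C + 2 semitones → D
Scale: D E F G A Bb C
Degree 3 = F


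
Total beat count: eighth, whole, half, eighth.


Reasoning:
Beat values:
  eighth = 0.5 beats
  whole = 4 beats
  half = 2 beats
  eighth = 0.5 beats
Sum = 0.5 + 4 + 2 + 0.5
= 7 beats


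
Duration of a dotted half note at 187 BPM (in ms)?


Reasoning:
One quarter-note beat = 60000 / BPM = 60000 / 187 ms
Dotted half note = 3 × quarter note
Duration = 3 × 60000 / 187 = 180000 / 187
= 962.6 ms


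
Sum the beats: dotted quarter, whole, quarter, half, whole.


Reasoning:
Beat values:
  dotted quarter = 1.5 beats
  whole = 4 beats
  quarter = 1 beat
  half = 2 beats
  whole = 4 beats
Sum = 1.5 + 4 + 1 + 2 + 4
= 12.5 beats


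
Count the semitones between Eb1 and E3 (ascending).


Step by step:
Absolute semitone position = octave×12 + chromatic position
Eb1: 1×12 + 3 = 15
E3: 3×12 + 4 = 40
Difference = 40 - 15 = 25
= 25 semitones


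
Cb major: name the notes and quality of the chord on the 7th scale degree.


Let's work it out.
Cb major scale: Cb Db Eb Fb Gb Ab Bb
Diatonic triad on degree 7 stacks scale notes 7, 2, 4: Bb Db Fb
Bb→Db = 3 semitones; Bb→Fb = 6 semitones → diminished triad
= Bb Db Fb (diminished)


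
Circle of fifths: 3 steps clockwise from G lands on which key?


Each clockwise step on the circle of fifths moves up a perfect 5th
From G: G → D → A → E
= E


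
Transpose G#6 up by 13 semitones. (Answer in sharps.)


Solution.
G#6: chromatic position 8 in octave 6 → absolute = 6×12 + 8 = 80
Transpose up 13: 80 + 13 = 93
93 = 7×12 + 9 → A in octave 7
Result = A7


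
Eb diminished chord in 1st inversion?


Reasoning:
Root position: Eb Gb Bbb
1st inversion: move root up an octave
Bass note: Gb
Notes (bottom to top) = Gb Bbb Eb


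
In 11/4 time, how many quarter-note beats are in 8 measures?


Time signature 11/4: the bottom number 4 means the quarter note gets one count
The top number 11 means 11 quarter-note beats per measure
Total = 11 × 8 measures
= 88 quarter-note beats


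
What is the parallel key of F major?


Solution.
Parallel keys share the same tonic but differ in mode
F major → parallel is F minor
= F minor


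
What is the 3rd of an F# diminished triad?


Step by step:
Diminished triad = root + minor 3rd (3 semitones) + diminished 5th (6 semitones)
A triad on F# stacks thirds, so the chord tones use letter names F-A-C
Root: F#
Minor 3rd above F#: A
Diminished 5th above F#: C
The 3rd = A


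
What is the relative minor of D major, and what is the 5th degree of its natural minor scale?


Let's work it out.
The relative minor shares the major's key signature and starts on its 6th degree
6th degree = a major 6th above the tonic; a major 6th above D is B
→ relative minor of D major is B minor
B natural minor scale: B C# D E F# G A
= B minor; 5th degree = F#


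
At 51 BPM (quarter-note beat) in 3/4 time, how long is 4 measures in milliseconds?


Quarter-note beat duration = 60000 / 51 ms
Beats per measure (3/4) = 3
One measure = 3 × 60000 / 51 = 180000 / 51 ms
4 measures = 4 × 180000 / 51 = 720000 / 51
= 14117.6 ms


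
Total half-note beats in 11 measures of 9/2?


Step by step:
Time signature 9/2: the bottom number 2 means the half note gets one count
The top number 9 means 9 half-note beats per measure
Total = 9 × 11 measures
= 99 half-note beats


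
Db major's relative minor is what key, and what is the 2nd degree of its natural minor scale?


Solution.
The relative minor shares the major's key signature and starts on its 6th degree
6th degree = a major 6th above the tonic; a major 6th above Db is Bb
→ relative minor of Db major is Bb minor
Bb natural minor scale: Bb C Db Eb F Gb Ab
= Bb minor; 2nd degree = C


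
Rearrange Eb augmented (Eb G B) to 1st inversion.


Root position: Eb G B
1st inversion: move root up an octave
Bass note: G
Notes (bottom to top) = G B Eb


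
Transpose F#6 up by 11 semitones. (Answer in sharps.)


Step by step:
F#6: chromatic position 6 in octave 6 → absolute = 6×12 + 6 = 78
Transpose up 11: 78 + 11 = 89
89 = 7×12 + 5 → F in octave 7
Result = F7


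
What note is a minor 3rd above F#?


Working:
A 3rd spans 3 letter names, so from F we land on A
A minor 3rd = 3 semitones above F#
Spell A at that pitch: A
= A


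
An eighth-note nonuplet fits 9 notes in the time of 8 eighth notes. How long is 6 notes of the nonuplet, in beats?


Let's work it out.
Nonuplet: 9 notes occupy the space of 8 eighth notes
Space = 8 × 1/2 = 4 beats
Each nonuplet note = 4 / 9 = 4/9 beats
6 notes = 6 × 4/9 = 8/3
= 8/3 beats


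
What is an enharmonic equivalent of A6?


Step by step:
Enharmonic notes sound the same pitch but are spelled with different letter names
A and Bbb name the same pitch class
= Bbb6


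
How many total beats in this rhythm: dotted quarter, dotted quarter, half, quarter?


Step by step:
Beat values:
  dotted quarter = 1.5 beats
  dotted quarter = 1.5 beats
  half = 2 beats
  quarter = 1 beat
Sum = 1.5 + 1.5 + 2 + 1
= 6 beats


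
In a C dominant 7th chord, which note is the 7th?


Dominant 7th chord = root + major 3rd + perfect 5th + minor 7th
Seventh chords stack in thirds, so the letter names are C-E-G-B
Root: C
Major 3rd above C: E
Perfect 5th above C: G
Minor 7th above C: Bb
The 7th = Bb


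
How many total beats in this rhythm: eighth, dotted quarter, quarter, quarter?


Step by step:
Beat values:
  eighth = 0.5 beats
  dotted quarter = 1.5 beats
  quarter = 1 beat
  quarter = 1 beat
Sum = 0.5 + 1.5 + 1 + 1
= 4 beats


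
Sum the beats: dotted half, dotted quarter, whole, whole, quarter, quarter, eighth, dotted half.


Let's work it out.
Beat values:
  dotted half = 3 beats
  dotted quarter = 1.5 beats
  whole = 4 beats
  whole = 4 beats
  quarter = 1 beat
  quarter = 1 beat
  eighth = 0.5 beats
  dotted half = 3 beats
Sum = 3 + 1.5 + 4 + 4 + 1 + 1 + 0.5 + 3
= 18 beats


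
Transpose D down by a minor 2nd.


Reasoning:
minor 2nd: 2 letter names, 1 semitones
Letter: D - 1 → C
Pitch: D - 1 semitones, spelled as a C → C#
= C#


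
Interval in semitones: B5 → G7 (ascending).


Step by step:
Absolute semitone position = octave×12 + chromatic position
B5: 5×12 + 11 = 71
G7: 7×12 + 7 = 91
Difference = 91 - 71 = 20
= 20 semitones


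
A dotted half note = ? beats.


Solution.
Base half note = 2 beats
Dot 1 adds half the previous value: +1
One dotted half = 2 + 1 = 3
= 3 beats


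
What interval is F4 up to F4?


Let's work it out.
Letter names: F → F spans 1 letter name → a unison
Semitones: F4 → F4 = 0 half-steps
A unison of 0 semitones is a perfect unison
= perfect unison


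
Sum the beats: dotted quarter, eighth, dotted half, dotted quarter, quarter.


Let's work it out.
Beat values:
  dotted quarter = 1.5 beats
  eighth = 0.5 beats
  dotted half = 3 beats
  dotted quarter = 1.5 beats
  quarter = 1 beat
Sum = 1.5 + 0.5 + 3 + 1.5 + 1
= 7.5 beats


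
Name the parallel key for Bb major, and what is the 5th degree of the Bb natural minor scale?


Working:
Parallel keys share the same tonic but differ in mode
Bb major → parallel is Bb minor
Bb natural minor scale: Bb C Db Eb F Gb Ab
= Bb minor; 5th degree = F


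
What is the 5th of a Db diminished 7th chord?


Diminished 7th chord = root + minor 3rd + diminished 5th + diminished 7th
Seventh chords stack in thirds, so the letter names are D-F-A-C
Root: Db
Minor 3rd above Db: Fb
Diminished 5th above Db: Abb
Diminished 7th above Db: Cbb
The 5th = Abb


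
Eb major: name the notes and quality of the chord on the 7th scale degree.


Step by step:
Eb major scale: Eb F G Ab Bb C D
Diatonic triad on degree 7 stacks scale notes 7, 2, 4: D F Ab
D→F = 3 semitones; D→Ab = 6 semitones → diminished triad
= D F Ab (diminished)


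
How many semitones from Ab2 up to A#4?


Let's work it out.
Absolute semitone position = octave×12 + chromatic position
Ab2: 2×12 + 8 = 32
A#4: 4×12 + 10 = 58
Difference = 58 - 32 = 26
= 26 semitones


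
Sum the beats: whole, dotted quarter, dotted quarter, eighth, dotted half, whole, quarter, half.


Beat values:
  whole = 4 beats
  dotted quarter = 1.5 beats
  dotted quarter = 1.5 beats
  eighth = 0.5 beats
  dotted half = 3 beats
  whole = 4 beats
  quarter = 1 beat
  half = 2 beats
Sum = 4 + 1.5 + 1.5 + 0.5 + 3 + 4 + 1 + 2
= 17.5 beats


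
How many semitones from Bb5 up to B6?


Absolute semitone position = octave×12 + chromatic position
Bb5: 5×12 + 10 = 70
B6: 6×12 + 11 = 83
Difference = 83 - 70 = 13
= 13 semitones


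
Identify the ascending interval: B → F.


Let's work it out.
Letter names: B → F spans 5 letter names → a 5th
Semitones: B → F = 6 half-steps
A 5th of 6 semitones is a diminished 5th
= diminished 5th


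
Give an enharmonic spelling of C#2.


Step by step:
Enharmonic notes sound the same pitch but are spelled with different letter names
C# and Db name the same pitch class
= Db2


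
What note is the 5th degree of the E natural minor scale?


Solution.
Natural minor scale pattern: W-H-W-W-H-W-W (2-1-2-2-1-2-2 semitones)
Starting from E:
  E + 2 semitones → F#
  F# + 1 semitone → G
  G + 2 semitones → A
  A + 2 semitones → B
  B + 1 semitone → C
  C + 2 semitones → D
  D + 2 semitones → E
Scale: E F# G A B C D
Degree 5 = B


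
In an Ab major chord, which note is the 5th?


Let's work it out.
Major triad = root + major 3rd (4 semitones) + perfect 5th (7 semitones)
A triad on Ab stacks thirds, so the chord tones use letter names A-C-E
Root: Ab
Major 3rd above Ab: C
Perfect 5th above Ab: Eb
The 5th = Eb


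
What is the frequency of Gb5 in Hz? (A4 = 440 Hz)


Reasoning:
f = 440 × 2^(n/12) where n = semitones from A4
Gb5: 9 semitones from A4
f = 440 × 2^(9/12)
f = 739.99 Hz


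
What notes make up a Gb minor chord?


Minor triad = root + minor 3rd (3 semitones) + perfect 5th (7 semitones)
A triad on Gb stacks thirds, so the chord tones use letter names G-B-D
Root: Gb
Minor 3rd above Gb: Bbb
Perfect 5th above Gb: Db
Chord = Gb Bbb Db


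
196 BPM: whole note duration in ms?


Let's work it out.
One quarter-note beat = 60000 / BPM = 60000 / 196 ms
Whole note = 4 × quarter note
Duration = 4 × 60000 / 196 = 240000 / 196
= 1224.5 ms


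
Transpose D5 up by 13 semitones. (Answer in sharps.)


Let's work it out.
D5: chromatic position 2 in octave 5 → absolute = 5×12 + 2 = 62
Transpose up 13: 62 + 13 = 75
75 = 6×12 + 3 → D# in octave 6
Result = D#6


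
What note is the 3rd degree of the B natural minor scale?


Natural minor scale pattern: W-H-W-W-H-W-W (2-1-2-2-1-2-2 semitones)
Starting from B:
  B + 2 semitones → C#
  C# + 1 semitone → D
  D + 2 semitones → E
  E + 2 semitones → F#
  F# + 1 semitone → G
  G + 2 semitones → A
  A + 2 semitones → B
Scale: B C# D E F# G A
Degree 3 = D


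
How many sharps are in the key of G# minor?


Reasoning:
Sharp minor keys follow the circle of fifths: A(0), E(1), B(2), F#(3), C#(4), G#(5), D#(6), A#(7)
G# minor has 5 sharps
Order of sharps: F# C# G# D# A# E# B# → first 5: F#, C#, G#, D#, A#
= 5 sharps


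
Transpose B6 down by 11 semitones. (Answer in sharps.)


Step by step:
B6: chromatic position 11 in octave 6 → absolute = 6×12 + 11 = 83
Transpose down 11: 83 - 11 = 72
72 = 6×12 + 0 → C in octave 6
Result = C6


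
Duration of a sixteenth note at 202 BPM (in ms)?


Working:
One quarter-note beat = 60000 / BPM = 60000 / 202 ms
Sixteenth note = 1/4 × quarter note
Duration = 1/4 × 60000 / 202 = 15000 / 202
= 74.3 ms


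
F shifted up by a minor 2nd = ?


minor 2nd: 2 letter names, 1 semitones
Letter: F + 1 → G
Pitch: F + 1 semitones, spelled as a G → Gb
= Gb


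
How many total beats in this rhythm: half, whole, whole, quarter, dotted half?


Beat values:
  half = 2 beats
  whole = 4 beats
  whole = 4 beats
  quarter = 1 beat
  dotted half = 3 beats
Sum = 2 + 4 + 4 + 1 + 3
= 14 beats


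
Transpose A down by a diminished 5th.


Working:
diminished 5th: 5 letter names, 6 semitones
Letter: A - 4 → D
Pitch: A - 6 semitones, spelled as a D → D#
= D#


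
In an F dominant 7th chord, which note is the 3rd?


Dominant 7th chord = root + major 3rd + perfect 5th + minor 7th
Seventh chords stack in thirds, so the letter names are F-A-C-E
Root: F
Major 3rd above F: A
Perfect 5th above F: C
Minor 7th above F: Eb
The 3rd = A


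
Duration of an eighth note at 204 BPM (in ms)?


Let's work it out.
One quarter-note beat = 60000 / BPM = 60000 / 204 ms
Eighth note = 1/2 × quarter note
Duration = 1/2 × 60000 / 204 = 30000 / 204
= 147.1 ms


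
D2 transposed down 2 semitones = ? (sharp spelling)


Solution.
D2: chromatic position 2 in octave 2 → absolute = 2×12 + 2 = 26
Transpose down 2: 26 - 2 = 24
24 = 2×12 + 0 → C in octave 2
Result = C2


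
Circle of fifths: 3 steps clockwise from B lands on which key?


Solution.
Each clockwise step on the circle of fifths moves up a perfect 5th
From B: B → F#/Gb → Db → Ab
= Ab


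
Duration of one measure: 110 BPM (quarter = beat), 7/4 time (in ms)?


Let's work it out.
Quarter-note beat duration = 60000 / 110 ms
Beats per measure (7/4) = 7
One measure = 7 × 60000 / 110 = 420000 / 110 ms
= 3818.2 ms


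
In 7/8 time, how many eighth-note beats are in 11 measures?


Time signature 7/8: the bottom number 8 means the eighth note gets one count
The top number 7 means 7 eighth-note beats per measure
Total = 7 × 11 measures
= 77 eighth-note beats


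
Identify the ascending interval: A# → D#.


Solution.
Letter names: A → D spans 4 letter names → a 4th
Semitones: A# → D# = 5 half-steps
A 4th of 5 semitones is a perfect 4th
= perfect 4th


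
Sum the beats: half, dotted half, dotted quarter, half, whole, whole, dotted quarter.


Reasoning:
Beat values:
  half = 2 beats
  dotted half = 3 beats
  dotted quarter = 1.5 beats
  half = 2 beats
  whole = 4 beats
  whole = 4 beats
  dotted quarter = 1.5 beats
Sum = 2 + 3 + 1.5 + 2 + 4 + 4 + 1.5
= 18 beats


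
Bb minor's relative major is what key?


Reasoning:
The relative major shares the key signature and is a minor 3rd above the minor tonic
A minor 3rd above Bb is Db
→ relative major of Bb minor is Db major
= Db major


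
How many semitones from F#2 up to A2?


Absolute semitone position = octave×12 + chromatic position
F#2: 2×12 + 6 = 30
A2: 2×12 + 9 = 33
Difference = 33 - 30 = 3
= 3 semitones


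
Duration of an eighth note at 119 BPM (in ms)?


Solution.
One quarter-note beat = 60000 / BPM = 60000 / 119 ms
Eighth note = 1/2 × quarter note
Duration = 1/2 × 60000 / 119 = 30000 / 119
= 252.1 ms


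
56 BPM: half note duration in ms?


Working:
One quarter-note beat = 60000 / BPM = 60000 / 56 ms
Half note = 2 × quarter note
Duration = 2 × 60000 / 56 = 120000 / 56
= 2142.9 ms


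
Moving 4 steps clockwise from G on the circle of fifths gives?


Reasoning:
Each clockwise step on the circle of fifths moves up a perfect 5th
From G: G → D → A → E → B
= B


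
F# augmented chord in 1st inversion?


Step by step:
Root position: F# A# C##
1st inversion: move root up an octave
Bass note: A#
Notes (bottom to top) = A# C## F#


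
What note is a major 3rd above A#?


Let's work it out.
A 3rd spans 3 letter names, so from A we land on C
A major 3rd = 4 semitones above A#
Spell C at that pitch: C##
= C##


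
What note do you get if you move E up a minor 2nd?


Reasoning:
minor 2nd: 2 letter names, 1 semitones
Letter: E + 1 → F
Pitch: E + 1 semitones, spelled as an F → F
= F


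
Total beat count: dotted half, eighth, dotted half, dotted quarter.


Let's work it out.
Beat values:
  dotted half = 3 beats
  eighth = 0.5 beats
  dotted half = 3 beats
  dotted quarter = 1.5 beats
Sum = 3 + 0.5 + 3 + 1.5
= 8 beats


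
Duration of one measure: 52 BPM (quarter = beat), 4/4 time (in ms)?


Working:
Quarter-note beat duration = 60000 / 52 ms
Beats per measure (4/4) = 4
One measure = 4 × 60000 / 52 = 240000 / 52 ms
= 4615.4 ms


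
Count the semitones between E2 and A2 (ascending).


Solution.
Absolute semitone position = octave×12 + chromatic position
E2: 2×12 + 4 = 28
A2: 2×12 + 9 = 33
Difference = 33 - 28 = 5
= 5 semitones


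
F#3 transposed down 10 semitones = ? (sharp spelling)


Working:
F#3: chromatic position 6 in octave 3 → absolute = 3×12 + 6 = 42
Transpose down 10: 42 - 10 = 32
32 = 2×12 + 8 → G# in octave 2
Result = G#2


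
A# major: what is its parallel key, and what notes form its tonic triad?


Parallel keys share the same tonic but differ in mode
A# major → parallel is A# minor
Tonic triad of A# minor = A# C# E#
= A# minor; triad = A# C# E#


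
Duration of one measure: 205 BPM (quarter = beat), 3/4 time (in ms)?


Step by step:
Quarter-note beat duration = 60000 / 205 ms
Beats per measure (3/4) = 3
One measure = 3 × 60000 / 205 = 180000 / 205 ms
= 878.0 ms


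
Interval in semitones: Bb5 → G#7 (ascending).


Let's work it out.
Absolute semitone position = octave×12 + chromatic position
Bb5: 5×12 + 10 = 70
G#7: 7×12 + 8 = 92
Difference = 92 - 70 = 22
= 22 semitones


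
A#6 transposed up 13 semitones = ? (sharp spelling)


Solution.
A#6: chromatic position 10 in octave 6 → absolute = 6×12 + 10 = 82
Transpose up 13: 82 + 13 = 95
95 = 7×12 + 11 → B in octave 7
Result = B7


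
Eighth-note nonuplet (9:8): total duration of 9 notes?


Step by step:
Nonuplet: 9 notes occupy the space of 8 eighth notes
Space = 8 × 1/2 = 4 beats
Each nonuplet note = 4 / 9 = 4/9 beats
9 notes = 9 × 4/9 = 4
= 4 beats


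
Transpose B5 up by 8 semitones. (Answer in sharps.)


Let's work it out.
B5: chromatic position 11 in octave 5 → absolute = 5×12 + 11 = 71
Transpose up 8: 71 + 8 = 79
79 = 6×12 + 7 → G in octave 6
Result = G6


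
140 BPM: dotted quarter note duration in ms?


One quarter-note beat = 60000 / BPM = 60000 / 140 ms
Dotted quarter note = 3/2 × quarter note
Duration = 3/2 × 60000 / 140 = 90000 / 140
= 642.9 ms


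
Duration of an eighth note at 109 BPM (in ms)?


One quarter-note beat = 60000 / BPM = 60000 / 109 ms
Eighth note = 1/2 × quarter note
Duration = 1/2 × 60000 / 109 = 30000 / 109
= 275.2 ms


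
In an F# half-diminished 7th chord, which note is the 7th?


Working:
Half-diminished 7th chord = root + minor 3rd + diminished 5th + minor 7th
Seventh chords stack in thirds, so the letter names are F-A-C-E
Root: F#
Minor 3rd above F#: A
Diminished 5th above F#: C
Minor 7th above F#: E
The 7th = E


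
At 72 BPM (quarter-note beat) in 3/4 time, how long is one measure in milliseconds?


Working:
Quarter-note beat duration = 60000 / 72 ms
Beats per measure (3/4) = 3
One measure = 3 × 60000 / 72 = 180000 / 72 ms
= 2500.0 ms


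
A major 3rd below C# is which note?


A 3rd spans 3 letter names, so from C we land on A
A major 3rd = 4 semitones below C#
Spell A at that pitch: A
= A


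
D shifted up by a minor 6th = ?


Step by step:
minor 6th: 6 letter names, 8 semitones
Letter: D + 5 → B
Pitch: D + 8 semitones, spelled as a B → Bb
= Bb


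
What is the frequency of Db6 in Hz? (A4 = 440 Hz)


Working:
f = 440 × 2^(n/12) where n = semitones from A4
Db6: 16 semitones from A4
f = 440 × 2^(16/12)
f = 1108.73 Hz


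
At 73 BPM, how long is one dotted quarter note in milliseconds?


Working:
One quarter-note beat = 60000 / BPM = 60000 / 73 ms
Dotted quarter note = 3/2 × quarter note
Duration = 3/2 × 60000 / 73 = 90000 / 73
= 1232.9 ms


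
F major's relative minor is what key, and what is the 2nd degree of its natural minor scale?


Step by step:
The relative minor shares the major's key signature and starts on its 6th degree
6th degree = a major 6th above the tonic; a major 6th above F is D
→ relative minor of F major is D minor
D natural minor scale: D E F G A Bb C
= D minor; 2nd degree = E


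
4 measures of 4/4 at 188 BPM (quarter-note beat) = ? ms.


Working:
Quarter-note beat duration = 60000 / 188 ms
Beats per measure (4/4) = 4
One measure = 4 × 60000 / 188 = 240000 / 188 ms
4 measures = 4 × 240000 / 188 = 960000 / 188
= 5106.4 ms


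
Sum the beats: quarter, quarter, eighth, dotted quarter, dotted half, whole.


Let's work it out.
Beat values:
  quarter = 1 beat
  quarter = 1 beat
  eighth = 0.5 beats
  dotted quarter = 1.5 beats
  dotted half = 3 beats
  whole = 4 beats
Sum = 1 + 1 + 0.5 + 1.5 + 3 + 4
= 11 beats


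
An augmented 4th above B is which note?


A 4th spans 4 letter names, so from B we land on E
An augmented 4th = 6 semitones above B
Spell E at that pitch: E#
= E#


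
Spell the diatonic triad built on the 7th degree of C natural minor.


Working:
C natural minor scale: C D Eb F G Ab Bb
Diatonic triad on degree 7 stacks scale notes 7, 2, 4: Bb D F
Bb→D = 4 semitones; Bb→F = 7 semitones → major triad
= Bb D F (major)


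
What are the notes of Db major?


Major scale pattern: W-W-H-W-W-W-H (2-2-1-2-2-2-1 semitones)
Starting from Db:
  Db + 2 semitones → Eb
  Eb + 2 semitones → F
  F + 1 semitone → Gb
  Gb + 2 semitones → Ab
  Ab + 2 semitones → Bb
  Bb + 2 semitones → C
  C + 1 semitone → Db
Scale = Db Eb F Gb Ab Bb C


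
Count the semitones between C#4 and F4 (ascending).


Reasoning:
Absolute semitone position = octave×12 + chromatic position
C#4: 4×12 + 1 = 49
F4: 4×12 + 5 = 53
Difference = 53 - 49 = 4
= 4 semitones


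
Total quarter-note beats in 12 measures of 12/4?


Step by step:
Time signature 12/4: the bottom number 4 means the quarter note gets one count
The top number 12 means 12 quarter-note beats per measure
Total = 12 × 12 measures
= 144 quarter-note beats


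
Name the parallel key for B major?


Working:
Parallel keys share the same tonic but differ in mode
B major → parallel is B minor
= B minor


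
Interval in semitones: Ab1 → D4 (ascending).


Absolute semitone position = octave×12 + chromatic position
Ab1: 1×12 + 8 = 20
D4: 4×12 + 2 = 50
Difference = 50 - 20 = 30
= 30 semitones


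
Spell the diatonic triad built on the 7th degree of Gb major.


Gb major scale: Gb Ab Bb Cb Db Eb F
Diatonic triad on degree 7 stacks scale notes 7, 2, 4: F Ab Cb
F→Ab = 3 semitones; F→Cb = 6 semitones → diminished triad
= F Ab Cb (diminished)


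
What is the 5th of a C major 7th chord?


Let's work it out.
Major 7th chord = root + major 3rd + perfect 5th + major 7th
Seventh chords stack in thirds, so the letter names are C-E-G-B
Root: C
Major 3rd above C: E
Perfect 5th above C: G
Major 7th above C: B
The 5th = G


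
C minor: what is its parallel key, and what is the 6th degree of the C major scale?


Working:
Parallel keys share the same tonic but differ in mode
C minor → parallel is C major
C major scale: C D E F G A B
= C major; 6th degree = A


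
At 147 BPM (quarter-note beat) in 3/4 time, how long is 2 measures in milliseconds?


Reasoning:
Quarter-note beat duration = 60000 / 147 ms
Beats per measure (3/4) = 3
One measure = 3 × 60000 / 147 = 180000 / 147 ms
2 measures = 2 × 180000 / 147 = 360000 / 147
= 2449.0 ms


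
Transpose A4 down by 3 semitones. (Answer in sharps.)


Reasoning:
A4: chromatic position 9 in octave 4 → absolute = 4×12 + 9 = 57
Transpose down 3: 57 - 3 = 54
54 = 4×12 + 6 → F# in octave 4
Result = F#4


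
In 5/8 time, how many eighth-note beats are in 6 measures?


Let's work it out.
Time signature 5/8: the bottom number 8 means the eighth note gets one count
The top number 5 means 5 eighth-note beats per measure
Total = 5 × 6 measures
= 30 eighth-note beats


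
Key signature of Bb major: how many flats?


Step by step:
Flat major keys: C(0), F(1), Bb(2), Eb(3), Ab(4), Db(5), Gb(6), Cb(7)
Bb major has 2 flats
Order of flats: Bb Eb Ab Db Gb Cb Fb → first 2: Bb, Eb
= 2 flats


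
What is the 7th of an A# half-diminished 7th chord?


Step by step:
Half-diminished 7th chord = root + minor 3rd + diminished 5th + minor 7th
Seventh chords stack in thirds, so the letter names are A-C-E-G
Root: A#
Minor 3rd above A#: C#
Diminished 5th above A#: E
Minor 7th above A#: G#
The 7th = G#
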